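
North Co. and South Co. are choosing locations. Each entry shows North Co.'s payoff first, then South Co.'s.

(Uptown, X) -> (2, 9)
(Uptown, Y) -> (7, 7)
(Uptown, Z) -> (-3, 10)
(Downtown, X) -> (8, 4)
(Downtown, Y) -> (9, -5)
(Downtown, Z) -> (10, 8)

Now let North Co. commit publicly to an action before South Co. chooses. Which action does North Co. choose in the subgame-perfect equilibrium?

Solve by backward induction (North Co. leads).
- Uptown: BR = Z, leader payoff -3.
- Downtown: BR = Z, leader payoff 10.
Among -3, 10, the best is 10 at Downtown. Subgame-perfect outcome: (Downtown, Z) with payoffs (10, 8).

Downtown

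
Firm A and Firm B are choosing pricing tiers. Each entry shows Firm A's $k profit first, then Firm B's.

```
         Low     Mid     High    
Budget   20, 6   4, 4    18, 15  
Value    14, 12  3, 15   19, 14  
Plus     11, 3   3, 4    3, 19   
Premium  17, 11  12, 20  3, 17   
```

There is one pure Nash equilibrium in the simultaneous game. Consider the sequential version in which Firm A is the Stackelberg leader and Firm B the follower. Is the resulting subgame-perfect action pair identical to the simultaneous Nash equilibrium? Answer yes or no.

Firm B best-responds to each possible Firm A move:
- Budget: BR = High, leader payoff 18.
- Value: BR = Mid, leader payoff 3.
- Plus: BR = High, leader payoff 3.
- Premium: BR = Mid, leader payoff 12.
Among 18, 3, 3, 12, the best is 18 at Budget. Subgame-perfect outcome: (Budget, High) with payoffs (18, 15).
Now find the simultaneous Nash equilibrium.
Firm A's best replies: Low→Budget; Mid→Premium; High→Value.
Firm B's best replies: Budget→High; Value→Mid; Plus→High; Premium→Mid.
Only (Premium, Mid) has each player best-responding; Nash payoffs (12, 20).
Sequential outcome (Budget, High) differs from the Nash profile (Premium, Mid).

no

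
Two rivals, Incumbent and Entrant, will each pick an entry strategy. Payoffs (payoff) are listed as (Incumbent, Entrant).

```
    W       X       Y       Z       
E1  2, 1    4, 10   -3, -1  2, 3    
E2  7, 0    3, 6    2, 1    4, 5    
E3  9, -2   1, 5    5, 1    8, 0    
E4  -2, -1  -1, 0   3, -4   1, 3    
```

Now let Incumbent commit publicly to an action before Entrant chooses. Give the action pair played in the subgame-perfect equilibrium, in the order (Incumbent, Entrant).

(E1, X)

Entrant best-responds to each possible Incumbent move:
- E1: Entrant compares 1, 10, -1, 3 and picks X; Incumbent would get 4.
- E2: Entrant compares 0, 6, 1, 5 and picks X; Incumbent would get 3.
- E3: Entrant compares -2, 5, 1, 0 and picks X; Incumbent would get 1.
- E4: Entrant compares -1, 0, -4, 3 and picks Z; Incumbent would get 1.
Among 4, 3, 1, 1, the best is 4 at E1. Subgame-perfect outcome: (E1, X) with payoffs (4, 10).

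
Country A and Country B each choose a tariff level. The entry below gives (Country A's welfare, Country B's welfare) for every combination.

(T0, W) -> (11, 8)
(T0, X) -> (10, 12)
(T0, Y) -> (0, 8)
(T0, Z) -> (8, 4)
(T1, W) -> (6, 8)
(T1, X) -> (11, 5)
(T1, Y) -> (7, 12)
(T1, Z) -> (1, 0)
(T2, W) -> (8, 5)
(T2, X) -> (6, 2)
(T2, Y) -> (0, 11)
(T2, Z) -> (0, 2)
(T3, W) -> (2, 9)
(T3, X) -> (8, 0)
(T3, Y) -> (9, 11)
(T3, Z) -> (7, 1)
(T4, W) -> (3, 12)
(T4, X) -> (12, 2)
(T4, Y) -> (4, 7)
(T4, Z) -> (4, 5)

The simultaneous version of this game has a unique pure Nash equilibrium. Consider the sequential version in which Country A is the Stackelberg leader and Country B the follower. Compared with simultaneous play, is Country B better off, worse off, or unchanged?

better off

Backward induction with Country A moving first.
- T0: BR = X, leader payoff 10.
- T1: BR = Y, leader payoff 7.
- T2: BR = Y, leader payoff 0.
- T3: BR = Y, leader payoff 9.
- T4: BR = W, leader payoff 3.
Country A's induced payoffs are 10, 7, 0, 9, 3, so Country A commits to T0. Subgame-perfect outcome: (T0, X) with payoffs (10, 12).
Now find the simultaneous Nash equilibrium.
Country A's best replies: W→T0; X→T4; Y→T3; Z→T0.
Country B's best replies: T0→X; T1→Y; T2→Y; T3→Y; T4→W.
Only (T3, Y) has each player best-responding; Nash payoffs (9, 11).
Country B earns 12 sequentially versus 11 at the Nash outcome: better off.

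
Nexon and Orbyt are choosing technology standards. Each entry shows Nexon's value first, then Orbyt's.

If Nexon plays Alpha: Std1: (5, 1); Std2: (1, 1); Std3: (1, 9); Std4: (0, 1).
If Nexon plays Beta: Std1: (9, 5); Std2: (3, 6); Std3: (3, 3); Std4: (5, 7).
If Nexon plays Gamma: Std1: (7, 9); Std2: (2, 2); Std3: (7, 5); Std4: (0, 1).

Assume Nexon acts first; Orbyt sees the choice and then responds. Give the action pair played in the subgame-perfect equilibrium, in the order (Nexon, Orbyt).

Backward induction with Nexon moving first.
- Alpha → Orbyt plays Std3 (best of 1, 1, 9, 1); Nexon gets 1.
- Beta → Orbyt plays Std4 (best of 5, 6, 3, 7); Nexon gets 5.
- Gamma → Orbyt plays Std1 (best of 9, 2, 5, 1); Nexon gets 7.
Among 1, 5, 7, the best is 7 at Gamma. Subgame-perfect outcome: (Gamma, Std1) with payoffs (7, 9).

(Gamma, Std1)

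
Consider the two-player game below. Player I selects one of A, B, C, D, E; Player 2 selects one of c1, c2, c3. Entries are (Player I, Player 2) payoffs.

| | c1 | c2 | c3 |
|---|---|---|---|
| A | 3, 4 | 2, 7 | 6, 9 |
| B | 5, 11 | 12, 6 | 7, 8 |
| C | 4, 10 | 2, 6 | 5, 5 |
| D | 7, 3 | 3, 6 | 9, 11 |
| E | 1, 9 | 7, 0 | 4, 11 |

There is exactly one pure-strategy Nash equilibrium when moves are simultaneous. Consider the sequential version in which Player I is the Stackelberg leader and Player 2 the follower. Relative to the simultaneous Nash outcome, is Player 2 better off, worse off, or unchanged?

Solve by backward induction (Player I leads).
- A: BR = c3, leader payoff 6.
- B: BR = c1, leader payoff 5.
- C: BR = c1, leader payoff 4.
- D: BR = c3, leader payoff 9.
- E: BR = c3, leader payoff 4.
Among 6, 5, 4, 9, 4, the best is 9 at D. Subgame-perfect outcome: (D, c3) with payoffs (9, 11).
For the simultaneous game, intersect best replies.
Player I's best replies: c1→D; c2→B; c3→D.
Player 2's best replies: A→c3; B→c1; C→c1; D→c3; E→c3.
The unique mutual best reply is (D, c3), giving (9, 11).
Player 2 earns 11 sequentially versus 11 at the Nash outcome: unchanged.

unchanged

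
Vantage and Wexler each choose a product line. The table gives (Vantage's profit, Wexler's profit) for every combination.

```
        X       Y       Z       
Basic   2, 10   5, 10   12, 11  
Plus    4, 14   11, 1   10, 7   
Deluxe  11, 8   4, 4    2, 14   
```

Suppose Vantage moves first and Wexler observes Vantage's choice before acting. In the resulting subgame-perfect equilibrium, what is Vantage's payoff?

Work backward from Wexler's decision.
- Basic: Wexler compares 10, 10, 11 and picks Z; Vantage would get 12.
- Plus: Wexler compares 14, 1, 7 and picks X; Vantage would get 4.
- Deluxe: Wexler compares 8, 4, 14 and picks Z; Vantage would get 2.
Among 12, 4, 2, the best is 12 at Basic. Subgame-perfect outcome: (Basic, Z) with payoffs (12, 11).

12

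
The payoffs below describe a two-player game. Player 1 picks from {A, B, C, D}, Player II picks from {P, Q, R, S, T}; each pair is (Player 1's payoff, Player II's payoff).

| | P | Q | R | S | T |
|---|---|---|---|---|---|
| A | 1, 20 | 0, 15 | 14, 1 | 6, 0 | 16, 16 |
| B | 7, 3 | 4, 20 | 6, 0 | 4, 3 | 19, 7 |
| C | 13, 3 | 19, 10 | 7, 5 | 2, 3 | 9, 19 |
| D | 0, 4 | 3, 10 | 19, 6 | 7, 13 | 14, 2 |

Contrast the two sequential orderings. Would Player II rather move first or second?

If Player 1 leads: Player II's best replies are A→P, B→Q, C→T, D→S; Player 1's induced payoffs 1, 4, 9, 7; outcome (C, T), payoffs (9, 19).
If Player II leads: Player 1's best replies are P→C, Q→C, R→D, S→D, T→B; Player II's induced payoffs 3, 10, 6, 13, 7; outcome (D, S), payoffs (7, 13).
Player II gets 13 moving first and 19 moving second, so Player II prefers to move second.

second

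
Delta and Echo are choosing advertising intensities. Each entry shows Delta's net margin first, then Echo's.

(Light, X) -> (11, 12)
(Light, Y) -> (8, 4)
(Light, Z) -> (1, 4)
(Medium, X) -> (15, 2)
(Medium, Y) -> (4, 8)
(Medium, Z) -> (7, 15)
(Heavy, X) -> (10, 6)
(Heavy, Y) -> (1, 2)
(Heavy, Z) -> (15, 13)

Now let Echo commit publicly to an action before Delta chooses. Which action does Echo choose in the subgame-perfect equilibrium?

Z

Backward induction with Echo moving first.
- X → Delta plays Medium (best of 11, 15, 10); Echo gets 2.
- Y → Delta plays Light (best of 8, 4, 1); Echo gets 4.
- Z → Delta plays Heavy (best of 1, 7, 15); Echo gets 13.
Maximizing over 2, 4, 13, Echo chooses Z. Subgame-perfect outcome: (Heavy, Z) with payoffs (15, 13).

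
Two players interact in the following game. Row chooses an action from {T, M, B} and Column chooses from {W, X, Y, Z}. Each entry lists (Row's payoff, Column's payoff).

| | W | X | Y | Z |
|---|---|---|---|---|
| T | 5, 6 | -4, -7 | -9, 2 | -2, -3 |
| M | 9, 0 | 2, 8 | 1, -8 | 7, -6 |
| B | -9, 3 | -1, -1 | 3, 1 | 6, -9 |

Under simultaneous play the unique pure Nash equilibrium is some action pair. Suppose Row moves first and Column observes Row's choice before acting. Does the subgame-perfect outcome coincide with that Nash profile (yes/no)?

Solve by backward induction (Row leads).
- T → Column plays W (best of 6, -7, 2, -3); Row gets 5.
- M → Column plays X (best of 0, 8, -8, -6); Row gets 2.
- B → Column plays W (best of 3, -1, 1, -9); Row gets -9.
Maximizing over 5, 2, -9, Row chooses T. Subgame-perfect outcome: (T, W) with payoffs (5, 6).
Now find the simultaneous Nash equilibrium.
Row's best replies: W→M; X→M; Y→B; Z→M.
Column's best replies: T→W; M→X; B→W.
Only (M, X) has each player best-responding; Nash payoffs (2, 8).
Sequential outcome (T, W) differs from the Nash profile (M, X).

no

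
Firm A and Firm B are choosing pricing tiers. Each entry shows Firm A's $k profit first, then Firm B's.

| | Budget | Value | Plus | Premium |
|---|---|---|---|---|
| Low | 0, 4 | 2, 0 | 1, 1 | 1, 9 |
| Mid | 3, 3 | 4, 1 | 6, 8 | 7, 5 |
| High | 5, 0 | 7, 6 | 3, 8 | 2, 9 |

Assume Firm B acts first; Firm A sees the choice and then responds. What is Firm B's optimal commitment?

Solve by backward induction (Firm B leads).
- Budget: BR = High, leader payoff 0.
- Value: BR = High, leader payoff 6.
- Plus: BR = Mid, leader payoff 8.
- Premium: BR = Mid, leader payoff 5.
Among 0, 6, 8, 5, the best is 8 at Plus. Subgame-perfect outcome: (Mid, Plus) with payoffs (6, 8).

Plus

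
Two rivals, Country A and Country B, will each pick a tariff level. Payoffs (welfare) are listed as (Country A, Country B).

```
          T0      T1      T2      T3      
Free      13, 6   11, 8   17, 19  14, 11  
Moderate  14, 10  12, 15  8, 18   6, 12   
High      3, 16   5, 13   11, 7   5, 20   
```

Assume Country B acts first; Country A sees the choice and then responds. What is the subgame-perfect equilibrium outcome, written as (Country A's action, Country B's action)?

(Free, T2)

Backward induction with Country B moving first.
- T0 → Country A plays Moderate (best of 13, 14, 3); Country B gets 10.
- T1 → Country A plays Moderate (best of 11, 12, 5); Country B gets 15.
- T2 → Country A plays Free (best of 17, 8, 11); Country B gets 19.
- T3 → Country A plays Free (best of 14, 6, 5); Country B gets 11.
Among 10, 15, 19, 11, the best is 19 at T2. Subgame-perfect outcome: (Free, T2) with payoffs (17, 19).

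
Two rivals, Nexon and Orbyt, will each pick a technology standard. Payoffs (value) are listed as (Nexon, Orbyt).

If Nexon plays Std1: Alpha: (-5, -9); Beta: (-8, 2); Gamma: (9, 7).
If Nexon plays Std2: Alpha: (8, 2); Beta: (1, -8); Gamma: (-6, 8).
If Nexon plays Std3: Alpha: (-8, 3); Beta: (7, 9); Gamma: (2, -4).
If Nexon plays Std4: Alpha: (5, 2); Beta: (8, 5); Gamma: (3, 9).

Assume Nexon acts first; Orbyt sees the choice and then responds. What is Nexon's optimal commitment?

Work backward from Orbyt's decision.
- Std1 → Orbyt plays Gamma (best of -9, 2, 7); Nexon gets 9.
- Std2 → Orbyt plays Gamma (best of 2, -8, 8); Nexon gets -6.
- Std3 → Orbyt plays Beta (best of 3, 9, -4); Nexon gets 7.
- Std4 → Orbyt plays Gamma (best of 2, 5, 9); Nexon gets 3.
Nexon's induced payoffs are 9, -6, 7, 3, so Nexon commits to Std1. Subgame-perfect outcome: (Std1, Gamma) with payoffs (9, 7).

Std1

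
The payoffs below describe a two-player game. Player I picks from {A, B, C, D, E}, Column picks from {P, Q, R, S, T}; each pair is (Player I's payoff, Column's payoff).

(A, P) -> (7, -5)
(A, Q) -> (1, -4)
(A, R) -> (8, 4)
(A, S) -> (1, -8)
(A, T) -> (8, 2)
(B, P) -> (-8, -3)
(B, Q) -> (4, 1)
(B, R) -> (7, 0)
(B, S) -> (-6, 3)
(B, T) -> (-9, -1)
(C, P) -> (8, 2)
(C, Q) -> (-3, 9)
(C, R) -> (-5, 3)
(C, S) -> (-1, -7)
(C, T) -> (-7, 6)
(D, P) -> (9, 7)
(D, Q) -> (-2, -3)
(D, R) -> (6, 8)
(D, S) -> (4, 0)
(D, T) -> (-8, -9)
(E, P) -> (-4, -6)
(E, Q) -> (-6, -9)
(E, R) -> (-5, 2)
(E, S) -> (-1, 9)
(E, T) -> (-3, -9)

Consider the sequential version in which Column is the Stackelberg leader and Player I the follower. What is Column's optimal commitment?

P

Solve by backward induction (Column leads).
- P: Player I compares 7, -8, 8, 9, -4 and picks D; Column would get 7.
- Q: Player I compares 1, 4, -3, -2, -6 and picks B; Column would get 1.
- R: Player I compares 8, 7, -5, 6, -5 and picks A; Column would get 4.
- S: Player I compares 1, -6, -1, 4, -1 and picks D; Column would get 0.
- T: Player I compares 8, -9, -7, -8, -3 and picks A; Column would get 2.
Column's induced payoffs are 7, 1, 4, 0, 2, so Column commits to P. Subgame-perfect outcome: (D, P) with payoffs (9, 7).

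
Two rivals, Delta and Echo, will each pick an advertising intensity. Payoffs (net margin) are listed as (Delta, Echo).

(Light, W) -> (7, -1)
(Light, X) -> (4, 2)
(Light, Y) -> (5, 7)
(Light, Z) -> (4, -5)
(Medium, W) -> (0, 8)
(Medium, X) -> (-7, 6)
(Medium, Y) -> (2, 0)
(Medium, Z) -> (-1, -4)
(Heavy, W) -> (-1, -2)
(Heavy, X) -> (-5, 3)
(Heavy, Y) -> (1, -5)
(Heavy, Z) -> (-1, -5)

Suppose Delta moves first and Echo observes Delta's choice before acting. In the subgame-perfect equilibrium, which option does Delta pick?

Light

Backward induction with Delta moving first.
- Light: Echo compares -1, 2, 7, -5 and picks Y; Delta would get 5.
- Medium: Echo compares 8, 6, 0, -4 and picks W; Delta would get 0.
- Heavy: Echo compares -2, 3, -5, -5 and picks X; Delta would get -5.
Maximizing over 5, 0, -5, Delta chooses Light. Subgame-perfect outcome: (Light, Y) with payoffs (5, 7).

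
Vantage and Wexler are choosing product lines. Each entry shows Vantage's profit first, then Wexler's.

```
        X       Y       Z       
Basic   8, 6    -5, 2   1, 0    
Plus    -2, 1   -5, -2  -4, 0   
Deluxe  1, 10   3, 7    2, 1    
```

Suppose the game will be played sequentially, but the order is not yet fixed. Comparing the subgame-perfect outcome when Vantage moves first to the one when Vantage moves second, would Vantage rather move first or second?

If Vantage leads: Wexler's best replies are Basic→X, Plus→X, Deluxe→X; Vantage's induced payoffs 8, -2, 1; outcome (Basic, X), payoffs (8, 6).
If Wexler leads: Vantage's best replies are X→Basic, Y→Deluxe, Z→Deluxe; Wexler's induced payoffs 6, 7, 1; outcome (Deluxe, Y), payoffs (3, 7).
Vantage gets 8 moving first and 3 moving second, so Vantage prefers to move first.

first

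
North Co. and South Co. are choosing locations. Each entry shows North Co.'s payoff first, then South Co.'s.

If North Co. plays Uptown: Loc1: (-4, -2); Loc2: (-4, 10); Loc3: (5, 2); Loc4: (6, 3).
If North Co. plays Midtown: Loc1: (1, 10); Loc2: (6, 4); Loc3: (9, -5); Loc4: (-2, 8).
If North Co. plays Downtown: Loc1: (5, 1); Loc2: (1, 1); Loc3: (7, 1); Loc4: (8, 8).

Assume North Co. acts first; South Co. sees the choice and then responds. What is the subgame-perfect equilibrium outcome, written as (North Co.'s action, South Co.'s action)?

Backward induction with North Co. moving first.
- Uptown: BR = Loc2, leader payoff -4.
- Midtown: BR = Loc1, leader payoff 1.
- Downtown: BR = Loc4, leader payoff 8.
Among -4, 1, 8, the best is 8 at Downtown. Subgame-perfect outcome: (Downtown, Loc4) with payoffs (8, 8).

(Downtown, Loc4)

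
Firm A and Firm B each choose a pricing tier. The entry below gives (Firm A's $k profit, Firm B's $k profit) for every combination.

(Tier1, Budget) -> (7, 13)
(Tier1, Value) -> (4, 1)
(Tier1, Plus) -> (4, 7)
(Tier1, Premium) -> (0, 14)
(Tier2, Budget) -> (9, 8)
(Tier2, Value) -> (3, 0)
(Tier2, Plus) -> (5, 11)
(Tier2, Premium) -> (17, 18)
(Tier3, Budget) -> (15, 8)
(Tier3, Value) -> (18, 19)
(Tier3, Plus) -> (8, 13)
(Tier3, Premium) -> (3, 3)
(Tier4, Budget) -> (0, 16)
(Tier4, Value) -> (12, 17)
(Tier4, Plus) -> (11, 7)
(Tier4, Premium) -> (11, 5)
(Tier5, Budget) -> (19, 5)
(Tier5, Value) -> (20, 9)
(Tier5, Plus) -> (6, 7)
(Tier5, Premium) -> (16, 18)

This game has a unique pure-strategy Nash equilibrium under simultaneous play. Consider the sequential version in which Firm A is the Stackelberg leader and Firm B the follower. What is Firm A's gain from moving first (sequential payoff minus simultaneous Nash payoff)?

1

Backward induction with Firm A moving first.
- Tier1: Firm B compares 13, 1, 7, 14 and picks Premium; Firm A would get 0.
- Tier2: Firm B compares 8, 0, 11, 18 and picks Premium; Firm A would get 17.
- Tier3: Firm B compares 8, 19, 13, 3 and picks Value; Firm A would get 18.
- Tier4: Firm B compares 16, 17, 7, 5 and picks Value; Firm A would get 12.
- Tier5: Firm B compares 5, 9, 7, 18 and picks Premium; Firm A would get 16.
Among 0, 17, 18, 12, 16, the best is 18 at Tier3. Subgame-perfect outcome: (Tier3, Value) with payoffs (18, 19).
Under simultaneous play:
Firm A's best replies: Budget→Tier5; Value→Tier5; Plus→Tier4; Premium→Tier2.
Firm B's best replies: Tier1→Premium; Tier2→Premium; Tier3→Value; Tier4→Value; Tier5→Premium.
The unique mutual best reply is (Tier2, Premium), giving (17, 18).
Firm A's commitment gain: 18 − 17 = 1.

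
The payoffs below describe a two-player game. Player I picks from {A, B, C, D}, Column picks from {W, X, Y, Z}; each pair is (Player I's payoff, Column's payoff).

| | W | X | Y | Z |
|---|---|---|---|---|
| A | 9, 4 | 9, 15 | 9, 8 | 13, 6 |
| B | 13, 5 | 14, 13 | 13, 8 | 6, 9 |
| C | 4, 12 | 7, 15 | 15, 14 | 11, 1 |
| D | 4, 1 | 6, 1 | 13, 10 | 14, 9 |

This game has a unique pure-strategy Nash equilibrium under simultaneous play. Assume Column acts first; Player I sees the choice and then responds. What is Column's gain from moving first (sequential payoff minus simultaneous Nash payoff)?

Solve by backward induction (Column leads).
- W: BR = B, leader payoff 5.
- X: BR = B, leader payoff 13.
- Y: BR = C, leader payoff 14.
- Z: BR = D, leader payoff 9.
Maximizing over 5, 13, 14, 9, Column chooses Y. Subgame-perfect outcome: (C, Y) with payoffs (15, 14).
For the simultaneous game, intersect best replies.
Player I's best replies: W→B; X→B; Y→C; Z→D.
Column's best replies: A→X; B→X; C→X; D→Y.
Only (B, X) has each player best-responding; Nash payoffs (14, 13).
Column's commitment gain: 14 − 13 = 1.

1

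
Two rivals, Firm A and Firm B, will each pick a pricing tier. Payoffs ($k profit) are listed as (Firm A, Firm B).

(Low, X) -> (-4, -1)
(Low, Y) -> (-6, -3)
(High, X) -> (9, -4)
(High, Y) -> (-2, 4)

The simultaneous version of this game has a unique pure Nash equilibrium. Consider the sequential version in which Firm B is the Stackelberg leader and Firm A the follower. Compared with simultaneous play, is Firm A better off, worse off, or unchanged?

unchanged

Solve by backward induction (Firm B leads).
- X: Firm A compares -4, 9 and picks High; Firm B would get -4.
- Y: Firm A compares -6, -2 and picks High; Firm B would get 4.
Maximizing over -4, 4, Firm B chooses Y. Subgame-perfect outcome: (High, Y) with payoffs (-2, 4).
Now find the simultaneous Nash equilibrium.
Firm A's best replies: X→High; Y→High.
Firm B's best replies: Low→X; High→Y.
The unique mutual best reply is (High, Y), giving (-2, 4).
Firm A earns -2 sequentially versus -2 at the Nash outcome: unchanged.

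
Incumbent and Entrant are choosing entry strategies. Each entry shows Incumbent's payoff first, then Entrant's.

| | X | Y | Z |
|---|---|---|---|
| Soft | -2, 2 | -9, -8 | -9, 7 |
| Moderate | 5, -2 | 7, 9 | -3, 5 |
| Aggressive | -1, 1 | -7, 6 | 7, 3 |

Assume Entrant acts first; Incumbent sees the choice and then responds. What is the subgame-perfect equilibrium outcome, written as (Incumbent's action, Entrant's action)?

(Moderate, Y)

Work backward from Incumbent's decision.
- X → Incumbent plays Moderate (best of -2, 5, -1); Entrant gets -2.
- Y → Incumbent plays Moderate (best of -9, 7, -7); Entrant gets 9.
- Z → Incumbent plays Aggressive (best of -9, -3, 7); Entrant gets 3.
Among -2, 9, 3, the best is 9 at Y. Subgame-perfect outcome: (Moderate, Y) with payoffs (7, 9).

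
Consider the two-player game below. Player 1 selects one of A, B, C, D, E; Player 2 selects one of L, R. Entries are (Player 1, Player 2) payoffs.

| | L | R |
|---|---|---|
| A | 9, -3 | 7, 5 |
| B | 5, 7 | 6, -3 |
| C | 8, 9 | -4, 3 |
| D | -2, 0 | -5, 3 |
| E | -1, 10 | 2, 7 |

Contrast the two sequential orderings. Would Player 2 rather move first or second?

If Player 1 leads: Player 2's best replies are A→R, B→L, C→L, D→R, E→L; Player 1's induced payoffs 7, 5, 8, -5, -1; outcome (C, L), payoffs (8, 9).
If Player 2 leads: Player 1's best replies are L→A, R→A; Player 2's induced payoffs -3, 5; outcome (A, R), payoffs (7, 5).
Player 2 gets 5 moving first and 9 moving second, so Player 2 prefers to move second.

second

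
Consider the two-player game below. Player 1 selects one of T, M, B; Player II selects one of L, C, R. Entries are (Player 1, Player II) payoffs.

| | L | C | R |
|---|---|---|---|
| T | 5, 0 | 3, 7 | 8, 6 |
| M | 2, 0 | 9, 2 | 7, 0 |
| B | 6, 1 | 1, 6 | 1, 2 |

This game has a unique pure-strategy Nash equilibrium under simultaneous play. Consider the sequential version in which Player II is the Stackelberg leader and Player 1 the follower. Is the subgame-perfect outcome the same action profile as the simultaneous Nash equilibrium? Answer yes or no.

Work backward from Player 1's decision.
- L: BR = B, leader payoff 1.
- C: BR = M, leader payoff 2.
- R: BR = T, leader payoff 6.
Maximizing over 1, 2, 6, Player II chooses R. Subgame-perfect outcome: (T, R) with payoffs (8, 6).
Now find the simultaneous Nash equilibrium.
Player 1's best replies: L→B; C→M; R→T.
Player II's best replies: T→C; M→C; B→C.
Only (M, C) has each player best-responding; Nash payoffs (9, 2).
Sequential outcome (T, R) differs from the Nash profile (M, C).

no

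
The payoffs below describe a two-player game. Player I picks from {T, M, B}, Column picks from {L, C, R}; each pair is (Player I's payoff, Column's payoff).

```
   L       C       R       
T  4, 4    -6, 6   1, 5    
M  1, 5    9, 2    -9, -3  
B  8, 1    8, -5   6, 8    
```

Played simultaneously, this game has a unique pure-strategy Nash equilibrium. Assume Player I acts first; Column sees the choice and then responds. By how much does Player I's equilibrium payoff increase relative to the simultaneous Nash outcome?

0

Column best-responds to each possible Player I move:
- T → Column plays C (best of 4, 6, 5); Player I gets -6.
- M → Column plays L (best of 5, 2, -3); Player I gets 1.
- B → Column plays R (best of 1, -5, 8); Player I gets 6.
Player I's induced payoffs are -6, 1, 6, so Player I commits to B. Subgame-perfect outcome: (B, R) with payoffs (6, 8).
For the simultaneous game, intersect best replies.
Player I's best replies: L→B; C→M; R→B.
Column's best replies: T→C; M→L; B→R.
Only (B, R) has each player best-responding; Nash payoffs (6, 8).
Player I's commitment gain: 6 − 6 = 0.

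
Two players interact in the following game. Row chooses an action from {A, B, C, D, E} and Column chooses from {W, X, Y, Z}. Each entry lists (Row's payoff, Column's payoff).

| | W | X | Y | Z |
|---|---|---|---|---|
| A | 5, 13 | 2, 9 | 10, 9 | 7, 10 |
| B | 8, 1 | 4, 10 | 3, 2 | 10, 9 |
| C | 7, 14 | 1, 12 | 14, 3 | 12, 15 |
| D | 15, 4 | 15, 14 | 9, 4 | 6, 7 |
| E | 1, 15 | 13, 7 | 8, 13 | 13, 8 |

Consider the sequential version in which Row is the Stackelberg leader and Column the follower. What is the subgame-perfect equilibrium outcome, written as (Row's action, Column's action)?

(D, X)

Work backward from Column's decision.
- A: BR = W, leader payoff 5.
- B: BR = X, leader payoff 4.
- C: BR = Z, leader payoff 12.
- D: BR = X, leader payoff 15.
- E: BR = W, leader payoff 1.
Row's induced payoffs are 5, 4, 12, 15, 1, so Row commits to D. Subgame-perfect outcome: (D, X) with payoffs (15, 14).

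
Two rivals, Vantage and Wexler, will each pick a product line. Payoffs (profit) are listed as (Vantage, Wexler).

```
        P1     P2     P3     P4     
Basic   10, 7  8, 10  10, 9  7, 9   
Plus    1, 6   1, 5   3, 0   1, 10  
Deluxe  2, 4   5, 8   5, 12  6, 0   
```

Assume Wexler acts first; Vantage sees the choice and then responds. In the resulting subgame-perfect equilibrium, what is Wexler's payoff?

Backward induction with Wexler moving first.
- P1: Vantage compares 10, 1, 2 and picks Basic; Wexler would get 7.
- P2: Vantage compares 8, 1, 5 and picks Basic; Wexler would get 10.
- P3: Vantage compares 10, 3, 5 and picks Basic; Wexler would get 9.
- P4: Vantage compares 7, 1, 6 and picks Basic; Wexler would get 9.
Among 7, 10, 9, 9, the best is 10 at P2. Subgame-perfect outcome: (Basic, P2) with payoffs (8, 10).

10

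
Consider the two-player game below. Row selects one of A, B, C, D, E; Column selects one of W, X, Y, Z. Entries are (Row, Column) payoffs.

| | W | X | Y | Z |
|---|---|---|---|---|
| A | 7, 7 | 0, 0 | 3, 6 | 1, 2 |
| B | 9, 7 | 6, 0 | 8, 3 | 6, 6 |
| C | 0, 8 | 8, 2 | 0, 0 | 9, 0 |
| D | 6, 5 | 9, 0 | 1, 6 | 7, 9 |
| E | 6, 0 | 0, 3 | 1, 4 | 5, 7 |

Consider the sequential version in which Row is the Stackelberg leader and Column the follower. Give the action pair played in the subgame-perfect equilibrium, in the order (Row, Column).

(B, W)

Backward induction with Row moving first.
- A: Column compares 7, 0, 6, 2 and picks W; Row would get 7.
- B: Column compares 7, 0, 3, 6 and picks W; Row would get 9.
- C: Column compares 8, 2, 0, 0 and picks W; Row would get 0.
- D: Column compares 5, 0, 6, 9 and picks Z; Row would get 7.
- E: Column compares 0, 3, 4, 7 and picks Z; Row would get 5.
Maximizing over 7, 9, 0, 7, 5, Row chooses B. Subgame-perfect outcome: (B, W) with payoffs (9, 7).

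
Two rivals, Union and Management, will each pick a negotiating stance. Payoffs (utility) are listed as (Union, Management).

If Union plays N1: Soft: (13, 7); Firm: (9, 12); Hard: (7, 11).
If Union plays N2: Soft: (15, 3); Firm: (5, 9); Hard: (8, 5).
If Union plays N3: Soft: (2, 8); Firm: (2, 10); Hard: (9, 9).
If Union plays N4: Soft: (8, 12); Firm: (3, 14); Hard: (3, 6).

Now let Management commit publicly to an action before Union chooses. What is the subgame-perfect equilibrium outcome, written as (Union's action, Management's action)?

Union best-responds to each possible Management move:
- Soft: Union compares 13, 15, 2, 8 and picks N2; Management would get 3.
- Firm: Union compares 9, 5, 2, 3 and picks N1; Management would get 12.
- Hard: Union compares 7, 8, 9, 3 and picks N3; Management would get 9.
Maximizing over 3, 12, 9, Management chooses Firm. Subgame-perfect outcome: (N1, Firm) with payoffs (9, 12).

(N1, Firm)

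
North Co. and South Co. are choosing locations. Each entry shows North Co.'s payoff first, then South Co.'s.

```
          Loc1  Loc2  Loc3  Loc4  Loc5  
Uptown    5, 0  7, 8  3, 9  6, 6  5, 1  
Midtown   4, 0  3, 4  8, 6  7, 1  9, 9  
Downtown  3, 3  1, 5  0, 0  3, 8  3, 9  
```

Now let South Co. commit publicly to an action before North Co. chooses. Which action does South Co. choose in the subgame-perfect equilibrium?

Loc5

Work backward from North Co.'s decision.
- Loc1 → North Co. plays Uptown (best of 5, 4, 3); South Co. gets 0.
- Loc2 → North Co. plays Uptown (best of 7, 3, 1); South Co. gets 8.
- Loc3 → North Co. plays Midtown (best of 3, 8, 0); South Co. gets 6.
- Loc4 → North Co. plays Midtown (best of 6, 7, 3); South Co. gets 1.
- Loc5 → North Co. plays Midtown (best of 5, 9, 3); South Co. gets 9.
Maximizing over 0, 8, 6, 1, 9, South Co. chooses Loc5. Subgame-perfect outcome: (Midtown, Loc5) with payoffs (9, 9).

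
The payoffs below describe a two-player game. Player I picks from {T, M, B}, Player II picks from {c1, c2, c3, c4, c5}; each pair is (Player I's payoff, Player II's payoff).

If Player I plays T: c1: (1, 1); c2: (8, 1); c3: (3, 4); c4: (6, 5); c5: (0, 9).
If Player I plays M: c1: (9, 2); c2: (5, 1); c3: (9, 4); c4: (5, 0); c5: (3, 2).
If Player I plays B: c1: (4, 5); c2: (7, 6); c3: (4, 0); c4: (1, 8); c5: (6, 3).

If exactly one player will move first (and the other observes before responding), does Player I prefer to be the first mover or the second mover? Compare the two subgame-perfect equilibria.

first

If Player I leads: Player II's best replies are T→c5, M→c3, B→c4; Player I's induced payoffs 0, 9, 1; outcome (M, c3), payoffs (9, 4).
If Player II leads: Player I's best replies are c1→M, c2→T, c3→M, c4→T, c5→B; Player II's induced payoffs 2, 1, 4, 5, 3; outcome (T, c4), payoffs (6, 5).
Player I gets 9 moving first and 6 moving second, so Player I prefers to move first.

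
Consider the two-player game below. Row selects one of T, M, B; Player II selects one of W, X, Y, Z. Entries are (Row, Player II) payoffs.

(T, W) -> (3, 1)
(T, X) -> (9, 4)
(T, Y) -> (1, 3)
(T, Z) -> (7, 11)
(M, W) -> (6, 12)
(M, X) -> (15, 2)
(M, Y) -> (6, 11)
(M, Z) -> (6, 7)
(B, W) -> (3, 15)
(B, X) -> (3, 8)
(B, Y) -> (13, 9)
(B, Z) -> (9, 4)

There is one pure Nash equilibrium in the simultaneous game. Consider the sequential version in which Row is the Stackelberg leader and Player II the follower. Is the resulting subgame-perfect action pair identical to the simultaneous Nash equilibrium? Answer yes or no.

no

Work backward from Player II's decision.
- T: BR = Z, leader payoff 7.
- M: BR = W, leader payoff 6.
- B: BR = W, leader payoff 3.
Maximizing over 7, 6, 3, Row chooses T. Subgame-perfect outcome: (T, Z) with payoffs (7, 11).
Now find the simultaneous Nash equilibrium.
Row's best replies: W→M; X→M; Y→B; Z→B.
Player II's best replies: T→Z; M→W; B→W.
Only (M, W) has each player best-responding; Nash payoffs (6, 12).
Sequential outcome (T, Z) differs from the Nash profile (M, W).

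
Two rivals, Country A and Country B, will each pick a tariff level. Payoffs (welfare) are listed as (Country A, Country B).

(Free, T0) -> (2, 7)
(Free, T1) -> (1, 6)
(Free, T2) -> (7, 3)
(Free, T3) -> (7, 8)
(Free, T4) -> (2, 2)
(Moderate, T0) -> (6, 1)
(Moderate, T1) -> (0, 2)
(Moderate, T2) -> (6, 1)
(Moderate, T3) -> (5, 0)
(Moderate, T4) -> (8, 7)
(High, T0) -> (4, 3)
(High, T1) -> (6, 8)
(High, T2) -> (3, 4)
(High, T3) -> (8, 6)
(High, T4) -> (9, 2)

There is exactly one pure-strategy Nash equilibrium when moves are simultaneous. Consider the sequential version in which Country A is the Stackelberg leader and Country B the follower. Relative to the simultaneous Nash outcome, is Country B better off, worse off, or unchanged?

Backward induction with Country A moving first.
- Free → Country B plays T3 (best of 7, 6, 3, 8, 2); Country A gets 7.
- Moderate → Country B plays T4 (best of 1, 2, 1, 0, 7); Country A gets 8.
- High → Country B plays T1 (best of 3, 8, 4, 6, 2); Country A gets 6.
Country A's induced payoffs are 7, 8, 6, so Country A commits to Moderate. Subgame-perfect outcome: (Moderate, T4) with payoffs (8, 7).
For the simultaneous game, intersect best replies.
Country A's best replies: T0→Moderate; T1→High; T2→Free; T3→High; T4→High.
Country B's best replies: Free→T3; Moderate→T4; High→T1.
The unique mutual best reply is (High, T1), giving (6, 8).
Country B earns 7 sequentially versus 8 at the Nash outcome: worse off.

worse off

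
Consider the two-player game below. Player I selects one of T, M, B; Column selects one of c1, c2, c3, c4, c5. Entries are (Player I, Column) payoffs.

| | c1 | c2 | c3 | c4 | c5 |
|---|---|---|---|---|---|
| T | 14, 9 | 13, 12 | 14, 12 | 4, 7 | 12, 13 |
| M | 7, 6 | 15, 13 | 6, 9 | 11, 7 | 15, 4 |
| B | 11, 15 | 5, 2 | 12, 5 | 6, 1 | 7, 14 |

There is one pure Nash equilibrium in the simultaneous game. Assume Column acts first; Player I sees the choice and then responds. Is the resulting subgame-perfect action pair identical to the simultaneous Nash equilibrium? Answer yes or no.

Work backward from Player I's decision.
- c1: Player I compares 14, 7, 11 and picks T; Column would get 9.
- c2: Player I compares 13, 15, 5 and picks M; Column would get 13.
- c3: Player I compares 14, 6, 12 and picks T; Column would get 12.
- c4: Player I compares 4, 11, 6 and picks M; Column would get 7.
- c5: Player I compares 12, 15, 7 and picks M; Column would get 4.
Among 9, 13, 12, 7, 4, the best is 13 at c2. Subgame-perfect outcome: (M, c2) with payoffs (15, 13).
For the simultaneous game, intersect best replies.
Player I's best replies: c1→T; c2→M; c3→T; c4→M; c5→M.
Column's best replies: T→c5; M→c2; B→c1.
The unique mutual best reply is (M, c2), giving (15, 13).
Sequential outcome (M, c2) coincides with the Nash profile (M, c2).

yes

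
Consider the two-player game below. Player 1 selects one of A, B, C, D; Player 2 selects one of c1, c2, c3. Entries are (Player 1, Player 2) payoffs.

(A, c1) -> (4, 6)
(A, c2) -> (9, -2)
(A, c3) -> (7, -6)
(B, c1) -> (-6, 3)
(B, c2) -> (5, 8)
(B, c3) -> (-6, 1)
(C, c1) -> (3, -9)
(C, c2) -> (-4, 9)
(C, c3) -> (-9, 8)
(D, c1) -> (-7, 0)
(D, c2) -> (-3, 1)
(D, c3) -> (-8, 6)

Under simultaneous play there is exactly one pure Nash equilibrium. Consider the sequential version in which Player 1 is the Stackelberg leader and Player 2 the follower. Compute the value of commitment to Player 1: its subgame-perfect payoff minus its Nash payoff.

Backward induction with Player 1 moving first.
- A: Player 2 compares 6, -2, -6 and picks c1; Player 1 would get 4.
- B: Player 2 compares 3, 8, 1 and picks c2; Player 1 would get 5.
- C: Player 2 compares -9, 9, 8 and picks c2; Player 1 would get -4.
- D: Player 2 compares 0, 1, 6 and picks c3; Player 1 would get -8.
Among 4, 5, -4, -8, the best is 5 at B. Subgame-perfect outcome: (B, c2) with payoffs (5, 8).
Now find the simultaneous Nash equilibrium.
Player 1's best replies: c1→A; c2→A; c3→A.
Player 2's best replies: A→c1; B→c2; C→c2; D→c3.
Only (A, c1) has each player best-responding; Nash payoffs (4, 6).
Player 1's commitment gain: 5 − 4 = 1.

1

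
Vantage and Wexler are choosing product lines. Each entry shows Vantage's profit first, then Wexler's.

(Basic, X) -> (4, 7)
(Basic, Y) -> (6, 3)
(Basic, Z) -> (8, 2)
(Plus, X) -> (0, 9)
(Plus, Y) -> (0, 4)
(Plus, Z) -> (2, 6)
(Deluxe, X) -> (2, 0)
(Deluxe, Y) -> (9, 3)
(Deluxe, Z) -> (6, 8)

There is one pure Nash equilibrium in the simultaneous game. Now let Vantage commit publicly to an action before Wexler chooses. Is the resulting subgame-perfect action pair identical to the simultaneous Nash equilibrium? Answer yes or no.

no

Wexler best-responds to each possible Vantage move:
- Basic → Wexler plays X (best of 7, 3, 2); Vantage gets 4.
- Plus → Wexler plays X (best of 9, 4, 6); Vantage gets 0.
- Deluxe → Wexler plays Z (best of 0, 3, 8); Vantage gets 6.
Among 4, 0, 6, the best is 6 at Deluxe. Subgame-perfect outcome: (Deluxe, Z) with payoffs (6, 8).
Now find the simultaneous Nash equilibrium.
Vantage's best replies: X→Basic; Y→Deluxe; Z→Basic.
Wexler's best replies: Basic→X; Plus→X; Deluxe→Z.
Only (Basic, X) has each player best-responding; Nash payoffs (4, 7).
Sequential outcome (Deluxe, Z) differs from the Nash profile (Basic, X).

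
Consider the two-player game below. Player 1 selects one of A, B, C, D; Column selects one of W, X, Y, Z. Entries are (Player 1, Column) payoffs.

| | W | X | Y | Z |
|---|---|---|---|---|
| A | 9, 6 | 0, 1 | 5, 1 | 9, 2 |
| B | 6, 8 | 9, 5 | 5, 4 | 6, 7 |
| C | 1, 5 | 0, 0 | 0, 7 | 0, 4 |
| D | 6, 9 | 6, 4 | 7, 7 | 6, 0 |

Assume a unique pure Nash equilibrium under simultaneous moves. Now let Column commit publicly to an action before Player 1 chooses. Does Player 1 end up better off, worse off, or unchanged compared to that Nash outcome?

Work backward from Player 1's decision.
- W → Player 1 plays A (best of 9, 6, 1, 6); Column gets 6.
- X → Player 1 plays B (best of 0, 9, 0, 6); Column gets 5.
- Y → Player 1 plays D (best of 5, 5, 0, 7); Column gets 7.
- Z → Player 1 plays A (best of 9, 6, 0, 6); Column gets 2.
Among 6, 5, 7, 2, the best is 7 at Y. Subgame-perfect outcome: (D, Y) with payoffs (7, 7).
Under simultaneous play:
Player 1's best replies: W→A; X→B; Y→D; Z→A.
Column's best replies: A→W; B→W; C→Y; D→W.
Only (A, W) has each player best-responding; Nash payoffs (9, 6).
Player 1 earns 7 sequentially versus 9 at the Nash outcome: worse off.

worse off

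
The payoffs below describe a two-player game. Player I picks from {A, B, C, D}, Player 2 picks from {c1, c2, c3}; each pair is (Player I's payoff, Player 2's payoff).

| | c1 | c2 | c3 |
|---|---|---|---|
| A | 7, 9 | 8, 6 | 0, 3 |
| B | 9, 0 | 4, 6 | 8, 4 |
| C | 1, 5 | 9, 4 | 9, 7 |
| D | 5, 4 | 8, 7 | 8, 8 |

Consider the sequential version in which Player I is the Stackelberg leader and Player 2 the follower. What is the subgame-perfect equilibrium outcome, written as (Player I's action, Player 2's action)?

Player 2 best-responds to each possible Player I move:
- A → Player 2 plays c1 (best of 9, 6, 3); Player I gets 7.
- B → Player 2 plays c2 (best of 0, 6, 4); Player I gets 4.
- C → Player 2 plays c3 (best of 5, 4, 7); Player I gets 9.
- D → Player 2 plays c3 (best of 4, 7, 8); Player I gets 8.
Maximizing over 7, 4, 9, 8, Player I chooses C. Subgame-perfect outcome: (C, c3) with payoffs (9, 7).

(C, c3)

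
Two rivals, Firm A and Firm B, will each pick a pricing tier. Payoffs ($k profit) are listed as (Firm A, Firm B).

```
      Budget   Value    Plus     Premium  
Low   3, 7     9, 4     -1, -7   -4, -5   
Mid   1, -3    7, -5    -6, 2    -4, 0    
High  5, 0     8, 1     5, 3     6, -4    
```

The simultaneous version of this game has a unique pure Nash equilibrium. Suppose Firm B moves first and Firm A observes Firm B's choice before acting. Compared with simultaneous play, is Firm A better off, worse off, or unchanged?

better off

Firm A best-responds to each possible Firm B move:
- Budget: Firm A compares 3, 1, 5 and picks High; Firm B would get 0.
- Value: Firm A compares 9, 7, 8 and picks Low; Firm B would get 4.
- Plus: Firm A compares -1, -6, 5 and picks High; Firm B would get 3.
- Premium: Firm A compares -4, -4, 6 and picks High; Firm B would get -4.
Maximizing over 0, 4, 3, -4, Firm B chooses Value. Subgame-perfect outcome: (Low, Value) with payoffs (9, 4).
Under simultaneous play:
Firm A's best replies: Budget→High; Value→Low; Plus→High; Premium→High.
Firm B's best replies: Low→Budget; Mid→Plus; High→Plus.
Only (High, Plus) has each player best-responding; Nash payoffs (5, 3).
Firm A earns 9 sequentially versus 5 at the Nash outcome: better off.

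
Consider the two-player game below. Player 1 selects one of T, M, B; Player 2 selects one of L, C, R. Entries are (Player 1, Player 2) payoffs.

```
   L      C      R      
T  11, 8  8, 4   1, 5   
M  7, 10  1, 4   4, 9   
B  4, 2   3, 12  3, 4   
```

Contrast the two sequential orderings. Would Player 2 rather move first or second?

first

If Player 1 leads: Player 2's best replies are T→L, M→L, B→C; Player 1's induced payoffs 11, 7, 3; outcome (T, L), payoffs (11, 8).
If Player 2 leads: Player 1's best replies are L→T, C→T, R→M; Player 2's induced payoffs 8, 4, 9; outcome (M, R), payoffs (4, 9).
Player 2 gets 9 moving first and 8 moving second, so Player 2 prefers to move first.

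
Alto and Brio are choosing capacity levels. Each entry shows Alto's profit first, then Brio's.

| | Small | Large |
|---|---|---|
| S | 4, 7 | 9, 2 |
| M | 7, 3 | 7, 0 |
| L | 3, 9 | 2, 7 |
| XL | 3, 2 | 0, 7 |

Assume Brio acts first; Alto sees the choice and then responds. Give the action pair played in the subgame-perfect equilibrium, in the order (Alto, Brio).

Solve by backward induction (Brio leads).
- Small: BR = M, leader payoff 3.
- Large: BR = S, leader payoff 2.
Among 3, 2, the best is 3 at Small. Subgame-perfect outcome: (M, Small) with payoffs (7, 3).

(M, Small)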